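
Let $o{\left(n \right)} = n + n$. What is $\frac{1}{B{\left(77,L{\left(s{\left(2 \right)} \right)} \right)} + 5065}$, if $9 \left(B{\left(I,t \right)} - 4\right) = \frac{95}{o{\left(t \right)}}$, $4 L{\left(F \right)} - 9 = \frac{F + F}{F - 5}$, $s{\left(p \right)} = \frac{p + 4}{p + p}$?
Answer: $\frac{27}{136933} \approx 0.00019718$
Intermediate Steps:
$o{\left(n \right)} = 2 n$
$s{\left(p \right)} = \frac{4 + p}{2 p}$
$L{\left(F \right)} = \frac{9}{4} + \frac{F}{2 \left(-5 + F\right)}$ ($L{\left(F \right)} = \frac{9}{4} + \frac{\left(F + F\right) \frac{1}{F - 5}}{4} = \frac{9}{4} + \frac{2 F \frac{1}{-5 + F}}{4} = \frac{9}{4} + \frac{F}{2 \left(-5 + F\right)}$)
$B{\left(I,t \right)} = 4 + \frac{95}{18 t}$ ($B{\left(I,t \right)} = 4 + \frac{95 \frac{1}{2 t}}{9} = 4 + \frac{\frac{95}{2} \frac{1}{t}}{9} = 4 + \frac{95}{18 t}$)
$\frac{1}{B{\left(77,L{\left(s{\left(2 \right)} \right)} \right)} + 5065} = \frac{1}{\left(4 + \frac{95}{18 \frac{-45 + 11 \frac{4 + 2}{2 \cdot 2}}{4 \left(-5 + \frac{4 + 2}{2 \cdot 2}\right)}}\right) + 5065} = \frac{1}{\left(4 + \frac{95}{18 \frac{-45 + 11 \cdot \frac{1}{2} \cdot \frac{1}{2} \cdot 6}{4 \left(-5 + \frac{1}{2} \cdot \frac{1}{2} \cdot 6\right)}}\right) + 5065} = \frac{1}{\left(4 + \frac{95}{18 \frac{-45 + 11 \cdot \frac{3}{2}}{4 \left(-5 + \frac{3}{2}\right)}}\right) + 5065} = \frac{1}{\left(4 + \frac{95}{18 \frac{-45 + \frac{33}{2}}{4 \left(- \frac{7}{2}\right)}}\right) + 5065} = \frac{1}{\left(4 + \frac{95}{18 \cdot \frac{1}{4} \left(- \frac{2}{7}\right) \left(- \frac{57}{2}\right)}\right) + 5065} = \frac{1}{\left(4 + \frac{95}{18 \cdot \frac{57}{28}}\right) + 5065} = \frac{1}{\left(4 + \frac{95}{18} \cdot \frac{28}{57}\right) + 5065} = \frac{1}{\left(4 + \frac{70}{27}\right) + 5065} = \frac{1}{\frac{178}{27} + 5065} = \frac{1}{\frac{136933}{27}} = \frac{27}{136933}$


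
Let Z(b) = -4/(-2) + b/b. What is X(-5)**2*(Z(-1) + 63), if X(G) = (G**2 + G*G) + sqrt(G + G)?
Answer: 164340 + 6600*I*sqrt(10) ≈ 1.6434e+5 + 20871.0*I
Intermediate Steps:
X(G) = 2*G**2 + sqrt(2)*sqrt(G) (X(G) = (G**2 + G**2) + sqrt(2*G) = 2*G**2 + sqrt(2)*sqrt(G))
Z(b) = 3 (Z(b) = -4*(-1/2) + 1 = 2 + 1 = 3)
X(-5)**2*(Z(-1) + 63) = (2*(-5)**2 + sqrt(2)*sqrt(-5))**2*(3 + 63) = (2*25 + sqrt(2)*(I*sqrt(5)))**2*66 = (50 + I*sqrt(10))**2*66 = 66*(50 + I*sqrt(10))**2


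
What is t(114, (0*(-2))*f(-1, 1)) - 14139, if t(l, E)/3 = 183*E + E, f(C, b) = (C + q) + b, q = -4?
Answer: -14139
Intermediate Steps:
f(C, b) = -4 + C + b (f(C, b) = (C - 4) + b = (-4 + C) + b = -4 + C + b)
t(l, E) = 552*E (t(l, E) = 3*(183*E + E) = 3*(184*E) = 552*E)
t(114, (0*(-2))*f(-1, 1)) - 14139 = 552*((0*(-2))*(-4 - 1 + 1)) - 14139 = 552*(0*(-4)) - 14139 = 552*0 - 14139 = 0 - 14139 = -14139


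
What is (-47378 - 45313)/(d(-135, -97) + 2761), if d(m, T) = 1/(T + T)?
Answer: -17982054/535633 ≈ -33.572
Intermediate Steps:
d(m, T) = 1/(2*T)
(-47378 - 45313)/(d(-135, -97) + 2761) = (-47378 - 45313)/((½)/(-97) + 2761) = -92691/((½)*(-1/97) + 2761) = -92691/(-1/194 + 2761) = -92691/535633/194 = -92691*194/535633 = -17982054/535633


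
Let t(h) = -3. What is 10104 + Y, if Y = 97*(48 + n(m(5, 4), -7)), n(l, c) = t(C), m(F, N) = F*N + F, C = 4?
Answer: 14469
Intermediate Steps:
m(F, N) = F + F*N
n(l, c) = -3
Y = 4365 (Y = 97*(48 - 3) = 97*45 = 4365)
10104 + Y = 10104 + 4365 = 14469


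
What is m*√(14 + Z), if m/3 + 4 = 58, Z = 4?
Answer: 486*√2 ≈ 687.31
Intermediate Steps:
m = 162 (m = -12 + 3*58 = -12 + 174 = 162)
m*√(14 + Z) = 162*√(14 + 4) = 162*√18 = 162*(3*√2) = 486*√2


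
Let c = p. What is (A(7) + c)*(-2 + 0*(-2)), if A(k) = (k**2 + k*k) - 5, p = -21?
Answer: -144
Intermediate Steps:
c = -21
A(k) = -5 + 2*k**2 (A(k) = (k**2 + k**2) - 5 = 2*k**2 - 5 = -5 + 2*k**2)
(A(7) + c)*(-2 + 0*(-2)) = ((-5 + 2*7**2) - 21)*(-2 + 0*(-2)) = ((-5 + 2*49) - 21)*(-2 + 0) = ((-5 + 98) - 21)*(-2) = (93 - 21)*(-2) = 72*(-2) = -144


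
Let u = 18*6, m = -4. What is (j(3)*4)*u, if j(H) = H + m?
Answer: -432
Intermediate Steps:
j(H) = -4 + H (j(H) = H - 4 = -4 + H)
u = 108
(j(3)*4)*u = ((-4 + 3)*4)*108 = -1*4*108 = -4*108 = -432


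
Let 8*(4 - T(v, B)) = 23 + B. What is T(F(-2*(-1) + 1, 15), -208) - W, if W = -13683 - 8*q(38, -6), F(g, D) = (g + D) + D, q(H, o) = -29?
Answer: 107825/8 ≈ 13478.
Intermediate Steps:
F(g, D) = g + 2*D (F(g, D) = (D + g) + D = g + 2*D)
T(v, B) = 9/8 - B/8 (T(v, B) = 4 - (23 + B)/8 = 4 + (-23/8 - B/8) = 9/8 - B/8)
W = -13451 (W = -13683 - 8*(-29) = -13683 + 232 = -13451)
T(F(-2*(-1) + 1, 15), -208) - W = (9/8 - ⅛*(-208)) - 1*(-13451) = (9/8 + 26) + 13451 = 217/8 + 13451 = 107825/8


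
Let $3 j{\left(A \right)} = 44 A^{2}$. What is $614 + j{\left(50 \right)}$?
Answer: $\frac{111842}{3} \approx 37281.0$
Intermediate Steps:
$j{\left(A \right)} = \frac{44 A^{2}}{3}$
$614 + j{\left(50 \right)} = 614 + \frac{44 \cdot 50^{2}}{3} = 614 + \frac{44}{3} \cdot 2500 = 614 + \frac{110000}{3} = \frac{111842}{3}$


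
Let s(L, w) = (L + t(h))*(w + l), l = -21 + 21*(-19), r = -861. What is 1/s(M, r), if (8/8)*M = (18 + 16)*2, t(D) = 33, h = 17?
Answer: -1/129381 ≈ -7.7291e-6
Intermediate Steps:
l = -420 (l = -21 - 399 = -420)
M = 68 (M = (18 + 16)*2 = 34*2 = 68)
s(L, w) = (-420 + w)*(33 + L) (s(L, w) = (L + 33)*(w - 420) = (33 + L)*(-420 + w) = (-420 + w)*(33 + L))
1/s(M, r) = 1/(-13860 - 420*68 + 33*(-861) + 68*(-861)) = 1/(-13860 - 28560 - 28413 - 58548) = 1/(-129381) = -1/129381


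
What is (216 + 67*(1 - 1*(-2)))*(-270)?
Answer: -112590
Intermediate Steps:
(216 + 67*(1 - 1*(-2)))*(-270) = (216 + 67*(1 + 2))*(-270) = (216 + 67*3)*(-270) = (216 + 201)*(-270) = 417*(-270) = -112590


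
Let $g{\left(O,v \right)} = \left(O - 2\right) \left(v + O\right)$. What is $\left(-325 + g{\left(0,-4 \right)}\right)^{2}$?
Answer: $100489$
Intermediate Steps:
$g{\left(O,v \right)} = \left(-2 + O\right) \left(O + v\right)$
$\left(-325 + g{\left(0,-4 \right)}\right)^{2} = \left(-325 + \left(0^{2} - 0 - -8 + 0 \left(-4\right)\right)\right)^{2} = \left(-325 + \left(0 + 0 + 8 + 0\right)\right)^{2} = \left(-325 + 8\right)^{2} = \left(-317\right)^{2} = 100489$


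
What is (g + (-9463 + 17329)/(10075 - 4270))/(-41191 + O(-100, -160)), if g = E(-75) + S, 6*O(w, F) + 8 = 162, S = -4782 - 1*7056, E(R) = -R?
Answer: 7586261/26551640 ≈ 0.28572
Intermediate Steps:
S = -11838 (S = -4782 - 7056 = -11838)
O(w, F) = 77/3 (O(w, F) = -4/3 + (⅙)*162 = -4/3 + 27 = 77/3)
g = -11763 (g = -1*(-75) - 11838 = 75 - 11838 = -11763)
(g + (-9463 + 17329)/(10075 - 4270))/(-41191 + O(-100, -160)) = (-11763 + (-9463 + 17329)/(10075 - 4270))/(-41191 + 77/3) = (-11763 + 7866/5805)/(-123496/3) = (-11763 + 7866*(1/5805))*(-3/123496) = (-11763 + 874/645)*(-3/123496) = -7586261/645*(-3/123496) = 7586261/26551640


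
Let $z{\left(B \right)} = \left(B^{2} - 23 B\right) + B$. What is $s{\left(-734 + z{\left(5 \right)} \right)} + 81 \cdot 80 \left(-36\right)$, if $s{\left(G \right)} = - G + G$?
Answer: $-233280$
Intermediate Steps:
$z{\left(B \right)} = B^{2} - 22 B$
$s{\left(G \right)} = 0$
$s{\left(-734 + z{\left(5 \right)} \right)} + 81 \cdot 80 \left(-36\right) = 0 + 81 \cdot 80 \left(-36\right) = 0 + 6480 \left(-36\right) = 0 - 233280 = -233280$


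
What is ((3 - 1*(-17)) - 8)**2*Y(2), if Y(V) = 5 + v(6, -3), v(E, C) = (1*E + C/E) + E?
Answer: 2376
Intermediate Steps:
v(E, C) = 2*E + C/E (v(E, C) = (E + C/E) + E = 2*E + C/E)
Y(V) = 33/2 (Y(V) = 5 + (2*6 - 3/6) = 5 + (12 - 3*1/6) = 5 + (12 - 1/2) = 5 + 23/2 = 33/2)
((3 - 1*(-17)) - 8)**2*Y(2) = ((3 - 1*(-17)) - 8)**2*(33/2) = ((3 + 17) - 8)**2*(33/2) = (20 - 8)**2*(33/2) = 12**2*(33/2) = 144*(33/2) = 2376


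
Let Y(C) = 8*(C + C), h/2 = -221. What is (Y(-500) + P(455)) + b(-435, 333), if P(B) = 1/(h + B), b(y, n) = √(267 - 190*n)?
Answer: -103999/13 + I*√63003 ≈ -7999.9 + 251.0*I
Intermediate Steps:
h = -442 (h = 2*(-221) = -442)
P(B) = 1/(-442 + B)
Y(C) = 16*C (Y(C) = 8*(2*C) = 16*C)
(Y(-500) + P(455)) + b(-435, 333) = (16*(-500) + 1/(-442 + 455)) + √(267 - 190*333) = (-8000 + 1/13) + √(267 - 63270) = (-8000 + 1/13) + √(-63003) = -103999/13 + I*√63003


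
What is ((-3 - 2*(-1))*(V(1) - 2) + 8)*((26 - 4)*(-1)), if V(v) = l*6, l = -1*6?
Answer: -1012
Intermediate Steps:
l = -6
V(v) = -36 (V(v) = -6*6 = -36)
((-3 - 2*(-1))*(V(1) - 2) + 8)*((26 - 4)*(-1)) = ((-3 - 2*(-1))*(-36 - 2) + 8)*((26 - 4)*(-1)) = ((-3 + 2)*(-38) + 8)*(22*(-1)) = (-1*(-38) + 8)*(-22) = (38 + 8)*(-22) = 46*(-22) = -1012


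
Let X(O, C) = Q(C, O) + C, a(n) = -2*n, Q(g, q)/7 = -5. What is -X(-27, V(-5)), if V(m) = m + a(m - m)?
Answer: 40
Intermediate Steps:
Q(g, q) = -35 (Q(g, q) = 7*(-5) = -35)
V(m) = m (V(m) = m - 2*(m - m) = m - 2*0 = m + 0 = m)
X(O, C) = -35 + C
-X(-27, V(-5)) = -(-35 - 5) = -1*(-40) = 40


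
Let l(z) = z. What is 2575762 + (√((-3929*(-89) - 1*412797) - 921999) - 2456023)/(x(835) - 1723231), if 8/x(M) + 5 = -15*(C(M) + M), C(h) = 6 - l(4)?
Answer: 188342096052876/73120883 - 1570*I*√985115/2705472671 ≈ 2.5758e+6 - 0.00057597*I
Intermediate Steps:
C(h) = 2 (C(h) = 6 - 1*4 = 6 - 4 = 2)
x(M) = 8/(-35 - 15*M) (x(M) = 8/(-5 - 15*(2 + M)) = 8/(-5 + (-30 - 15*M)) = 8/(-35 - 15*M))
2575762 + (√((-3929*(-89) - 1*412797) - 921999) - 2456023)/(x(835) - 1723231) = 2575762 + (√((-3929*(-89) - 1*412797) - 921999) - 2456023)/(-8/(35 + 15*835) - 1723231) = 2575762 + (√((349681 - 412797) - 921999) - 2456023)/(-8/(35 + 12525) - 1723231) = 2575762 + (√(-63116 - 921999) - 2456023)/(-8/12560 - 1723231) = 2575762 + (√(-985115) - 2456023)/(-8*1/12560 - 1723231) = 2575762 + (I*√985115 - 2456023)/(-1/1570 - 1723231) = 2575762 + (-2456023 + I*√985115)/(-2705472671/1570) = 2575762 + (-2456023 + I*√985115)*(-1570/2705472671) = 2575762 + (104215030/73120883 - 1570*I*√985115/2705472671) = 188342096052876/73120883 - 1570*I*√985115/2705472671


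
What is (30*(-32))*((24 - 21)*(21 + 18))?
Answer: -112320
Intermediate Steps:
(30*(-32))*((24 - 21)*(21 + 18)) = -2880*39 = -960*117 = -112320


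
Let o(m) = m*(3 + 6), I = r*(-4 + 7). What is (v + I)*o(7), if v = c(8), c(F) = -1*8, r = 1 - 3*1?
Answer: -882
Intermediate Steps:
r = -2 (r = 1 - 3 = -2)
I = -6 (I = -2*(-4 + 7) = -2*3 = -6)
c(F) = -8
v = -8
o(m) = 9*m (o(m) = m*9 = 9*m)
(v + I)*o(7) = (-8 - 6)*(9*7) = -14*63 = -882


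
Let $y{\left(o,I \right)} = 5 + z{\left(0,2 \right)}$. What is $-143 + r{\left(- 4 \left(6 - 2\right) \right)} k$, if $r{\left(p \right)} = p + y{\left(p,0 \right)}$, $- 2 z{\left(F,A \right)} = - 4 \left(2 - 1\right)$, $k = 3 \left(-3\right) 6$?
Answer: $343$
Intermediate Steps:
$k = -54$ ($k = \left(-9\right) 6 = -54$)
$z{\left(F,A \right)} = 2$ ($z{\left(F,A \right)} = - \frac{\left(-4\right) \left(2 - 1\right)}{2} = - \frac{\left(-4\right) 1}{2} = \left(- \frac{1}{2}\right) \left(-4\right) = 2$)
$y{\left(o,I \right)} = 7$ ($y{\left(o,I \right)} = 5 + 2 = 7$)
$r{\left(p \right)} = 7 + p$ ($r{\left(p \right)} = p + 7 = 7 + p$)
$-143 + r{\left(- 4 \left(6 - 2\right) \right)} k = -143 + \left(7 - 4 \left(6 - 2\right)\right) \left(-54\right) = -143 + \left(7 - 16\right) \left(-54\right) = -143 - -486 = -143 + 486 = 343$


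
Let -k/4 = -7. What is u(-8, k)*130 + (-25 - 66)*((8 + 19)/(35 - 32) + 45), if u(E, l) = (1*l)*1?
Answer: -1274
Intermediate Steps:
k = 28 (k = -4*(-7) = 28)
u(E, l) = l (u(E, l) = l*1 = l)
u(-8, k)*130 + (-25 - 66)*((8 + 19)/(35 - 32) + 45) = 28*130 + (-25 - 66)*((8 + 19)/(35 - 32) + 45) = 3640 - 91*(27/3 + 45) = 3640 - 91*(27*(1/3) + 45) = 3640 - 91*(9 + 45) = 3640 - 91*54 = 3640 - 4914 = -1274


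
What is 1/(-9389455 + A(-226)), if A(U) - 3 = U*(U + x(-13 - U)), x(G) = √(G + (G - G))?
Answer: -778198/7267104619849 + 113*√213/43602627719094 ≈ -1.0705e-7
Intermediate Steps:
x(G) = √G (x(G) = √(G + 0) = √G)
A(U) = 3 + U*(U + √(-13 - U))
1/(-9389455 + A(-226)) = 1/(-9389455 + (3 + (-226)² - 226*√(-13 - 1*(-226)))) = 1/(-9389455 + (3 + 51076 - 226*√(-13 + 226))) = 1/(-9389455 + (3 + 51076 - 226*√213)) = 1/(-9389455 + (51079 - 226*√213)) = 1/(-9338376 - 226*√213)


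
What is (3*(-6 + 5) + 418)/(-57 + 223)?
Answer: 5/2 ≈ 2.5000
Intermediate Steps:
(3*(-6 + 5) + 418)/(-57 + 223) = (3*(-1) + 418)/166 = (-3 + 418)*(1/166) = 415*(1/166) = 5/2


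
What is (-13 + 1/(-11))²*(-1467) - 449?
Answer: -30474041/121 ≈ -2.5185e+5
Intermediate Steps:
(-13 + 1/(-11))²*(-1467) - 449 = (-13 - 1/11)²*(-1467) - 449 = (-144/11)²*(-1467) - 449 = (20736/121)*(-1467) - 449 = -30419712/121 - 449 = -30474041/121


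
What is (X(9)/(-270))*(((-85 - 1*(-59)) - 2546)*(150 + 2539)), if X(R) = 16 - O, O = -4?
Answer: 13832216/27 ≈ 5.1230e+5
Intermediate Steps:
X(R) = 20 (X(R) = 16 - 1*(-4) = 16 + 4 = 20)
(X(9)/(-270))*(((-85 - 1*(-59)) - 2546)*(150 + 2539)) = (20/(-270))*(((-85 - 1*(-59)) - 2546)*(150 + 2539)) = (20*(-1/270))*(((-85 + 59) - 2546)*2689) = -2*(-26 - 2546)*2689/27 = -(-5144)*2689/27 = -2/27*(-6916108) = 13832216/27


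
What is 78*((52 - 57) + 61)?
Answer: 4368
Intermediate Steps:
78*((52 - 57) + 61) = 78*(-5 + 61) = 78*56 = 4368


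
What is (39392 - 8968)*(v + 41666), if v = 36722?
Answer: 2384876512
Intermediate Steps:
(39392 - 8968)*(v + 41666) = (39392 - 8968)*(36722 + 41666) = 30424*78388 = 2384876512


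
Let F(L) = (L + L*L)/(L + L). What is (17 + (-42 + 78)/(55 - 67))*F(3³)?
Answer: 196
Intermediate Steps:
F(L) = (L + L²)/(2*L) (F(L) = (L + L²)/((2*L)) = (L + L²)*(1/(2*L)) = (L + L²)/(2*L))
(17 + (-42 + 78)/(55 - 67))*F(3³) = (17 + (-42 + 78)/(55 - 67))*(½ + (½)*3³) = (17 + 36/(-12))*(½ + (½)*27) = (17 + 36*(-1/12))*(½ + 27/2) = (17 - 3)*14 = 14*14 = 196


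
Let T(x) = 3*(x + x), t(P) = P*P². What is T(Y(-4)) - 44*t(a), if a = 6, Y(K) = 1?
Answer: -9498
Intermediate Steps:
t(P) = P³
T(x) = 6*x (T(x) = 3*(2*x) = 6*x)
T(Y(-4)) - 44*t(a) = 6*1 - 44*6³ = 6 - 44*216 = 6 - 9504 = -9498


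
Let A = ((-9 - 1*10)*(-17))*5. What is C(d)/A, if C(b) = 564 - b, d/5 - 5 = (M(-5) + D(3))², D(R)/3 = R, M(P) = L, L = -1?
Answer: 219/1615 ≈ 0.13560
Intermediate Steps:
M(P) = -1
D(R) = 3*R
d = 345 (d = 25 + 5*(-1 + 3*3)² = 25 + 5*(-1 + 9)² = 25 + 5*8² = 25 + 5*64 = 25 + 320 = 345)
A = 1615 (A = ((-9 - 10)*(-17))*5 = -19*(-17)*5 = 323*5 = 1615)
C(d)/A = (564 - 1*345)/1615 = (564 - 345)*(1/1615) = 219*(1/1615) = 219/1615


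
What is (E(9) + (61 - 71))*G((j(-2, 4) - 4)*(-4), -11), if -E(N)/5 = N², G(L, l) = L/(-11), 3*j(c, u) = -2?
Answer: 23240/33 ≈ 704.24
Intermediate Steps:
j(c, u) = -⅔ (j(c, u) = (⅓)*(-2) = -⅔)
G(L, l) = -L/11 (G(L, l) = L*(-1/11) = -L/11)
E(N) = -5*N²
(E(9) + (61 - 71))*G((j(-2, 4) - 4)*(-4), -11) = (-5*9² + (61 - 71))*(-(-⅔ - 4)*(-4)/11) = (-5*81 - 10)*(-(-14)*(-4)/33) = (-405 - 10)*(-1/11*56/3) = -415*(-56/33) = 23240/33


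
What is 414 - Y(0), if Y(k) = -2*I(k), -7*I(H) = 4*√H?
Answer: 414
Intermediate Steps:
I(H) = -4*√H/7
Y(k) = 8*√k/7 (Y(k) = -(-8)*√k/7 = 8*√k/7)
414 - Y(0) = 414 - 8*√0/7 = 414 - 8*0/7 = 414 - 1*0 = 414 + 0 = 414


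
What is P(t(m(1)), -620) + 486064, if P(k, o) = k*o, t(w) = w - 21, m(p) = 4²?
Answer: 489164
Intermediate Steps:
m(p) = 16
t(w) = -21 + w
P(t(m(1)), -620) + 486064 = (-21 + 16)*(-620) + 486064 = -5*(-620) + 486064 = 3100 + 486064 = 489164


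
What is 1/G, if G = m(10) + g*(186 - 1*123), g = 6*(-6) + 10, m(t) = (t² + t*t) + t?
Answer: -1/1428 ≈ -0.00070028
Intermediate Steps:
m(t) = t + 2*t² (m(t) = (t² + t²) + t = 2*t² + t = t + 2*t²)
g = -26 (g = -36 + 10 = -26)
G = -1428 (G = 10*(1 + 2*10) - 26*(186 - 1*123) = 10*(1 + 20) - 26*(186 - 123) = 10*21 - 26*63 = 210 - 1638 = -1428)
1/G = 1/(-1428) = -1/1428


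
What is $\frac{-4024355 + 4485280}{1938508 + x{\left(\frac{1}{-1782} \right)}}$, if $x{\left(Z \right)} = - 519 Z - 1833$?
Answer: $\frac{273789450}{1150385123} \approx 0.238$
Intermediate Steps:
$x{\left(Z \right)} = -1833 - 519 Z$
$\frac{-4024355 + 4485280}{1938508 + x{\left(\frac{1}{-1782} \right)}} = \frac{-4024355 + 4485280}{1938508 - \left(1833 + \frac{519}{-1782}\right)} = \frac{460925}{1938508 - \frac{1088629}{594}} = \frac{460925}{\frac{1150385123}{594}} = 460925 \cdot \frac{594}{1150385123} = \frac{273789450}{1150385123}$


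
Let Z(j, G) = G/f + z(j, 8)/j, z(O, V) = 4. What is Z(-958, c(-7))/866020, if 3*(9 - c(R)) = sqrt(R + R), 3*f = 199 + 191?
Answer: 4051/53927065400 - I*sqrt(14)/337747800 ≈ 7.512e-8 - 1.1078e-8*I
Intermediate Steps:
f = 130 (f = (199 + 191)/3 = (1/3)*390 = 130)
c(R) = 9 - sqrt(2)*sqrt(R)/3 (c(R) = 9 - sqrt(R + R)/3 = 9 - sqrt(2)*sqrt(R)/3)
Z(j, G) = 4/j + G/130 (Z(j, G) = G/130 + 4/j = 4/j + G/130)
Z(-958, c(-7))/866020 = (4/(-958) + (9 - sqrt(2)*sqrt(-7)/3)/130)/866020 = (4*(-1/958) + (9 - sqrt(2)*I*sqrt(7)/3)/130)*(1/866020) = (-2/479 + (9 - I*sqrt(14)/3)/130)*(1/866020) = (-2/479 + (9/130 - I*sqrt(14)/390))*(1/866020) = (4051/62270 - I*sqrt(14)/390)*(1/866020) = 4051/53927065400 - I*sqrt(14)/337747800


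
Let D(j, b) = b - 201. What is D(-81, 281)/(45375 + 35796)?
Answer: 80/81171 ≈ 0.00098557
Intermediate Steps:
D(j, b) = -201 + b
D(-81, 281)/(45375 + 35796) = (-201 + 281)/(45375 + 35796) = 80/81171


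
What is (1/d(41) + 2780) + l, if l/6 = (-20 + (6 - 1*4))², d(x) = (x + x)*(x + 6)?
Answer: 18206297/3854 ≈ 4724.0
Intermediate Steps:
d(x) = 2*x*(6 + x) (d(x) = (2*x)*(6 + x) = 2*x*(6 + x))
l = 1944 (l = 6*(-20 + (6 - 1*4))² = 6*(-20 + (6 - 4))² = 6*(-20 + 2)² = 6*(-18)² = 6*324 = 1944)
(1/d(41) + 2780) + l = (1/(2*41*(6 + 41)) + 2780) + 1944 = (1/(2*41*47) + 2780) + 1944 = (1/3854 + 2780) + 1944 = 10714121/3854 + 1944 = 18206297/3854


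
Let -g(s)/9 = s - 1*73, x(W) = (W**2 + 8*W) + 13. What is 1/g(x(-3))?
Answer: 1/675 ≈ 0.0014815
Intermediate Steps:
x(W) = 13 + W**2 + 8*W
g(s) = 657 - 9*s (g(s) = -9*(s - 1*73) = -9*(s - 73) = -9*(-73 + s) = 657 - 9*s)
1/g(x(-3)) = 1/(657 - 9*(13 + (-3)**2 + 8*(-3))) = 1/(657 - 9*(13 + 9 - 24)) = 1/(657 - 9*(-2)) = 1/(657 + 18) = 1/675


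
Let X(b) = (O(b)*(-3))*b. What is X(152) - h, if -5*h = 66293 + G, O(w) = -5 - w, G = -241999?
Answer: 182254/5 ≈ 36451.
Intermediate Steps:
h = 175706/5 (h = -(66293 - 241999)/5 = -⅕*(-175706) = 175706/5 ≈ 35141.)
X(b) = b*(15 + 3*b) (X(b) = ((-5 - b)*(-3))*b = (15 + 3*b)*b = b*(15 + 3*b))
X(152) - h = 3*152*(5 + 152) - 1*175706/5 = 3*152*157 - 175706/5 = 71592 - 175706/5 = 182254/5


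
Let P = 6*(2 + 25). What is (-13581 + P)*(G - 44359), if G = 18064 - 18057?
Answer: 595159488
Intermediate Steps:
G = 7
P = 162 (P = 6*27 = 162)
(-13581 + P)*(G - 44359) = (-13581 + 162)*(7 - 44359) = -13419*(-44352) = 595159488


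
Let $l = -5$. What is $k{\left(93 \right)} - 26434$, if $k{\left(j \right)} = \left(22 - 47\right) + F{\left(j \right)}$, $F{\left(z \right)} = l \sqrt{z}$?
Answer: $-26459 - 5 \sqrt{93} \approx -26507.0$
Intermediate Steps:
$F{\left(z \right)} = - 5 \sqrt{z}$
$k{\left(j \right)} = -25 - 5 \sqrt{j}$ ($k{\left(j \right)} = \left(22 - 47\right) - 5 \sqrt{j} = -25 - 5 \sqrt{j}$)
$k{\left(93 \right)} - 26434 = \left(-25 - 5 \sqrt{93}\right) - 26434 = -26459 - 5 \sqrt{93}$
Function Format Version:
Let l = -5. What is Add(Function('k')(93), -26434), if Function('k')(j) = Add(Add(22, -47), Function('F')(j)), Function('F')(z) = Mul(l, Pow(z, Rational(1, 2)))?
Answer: Add(-26459, Mul(-5, Pow(93, Rational(1, 2)))) ≈ -26507.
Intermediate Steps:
Function('F')(z) = Mul(-5, Pow(z, Rational(1, 2)))
Function('k')(j) = Add(-25, Mul(-5, Pow(j, Rational(1, 2)))) (Function('k')(j) = Add(Add(22, -47), Mul(-5, Pow(j, Rational(1, 2)))) = Add(-25, Mul(-5, Pow(j, Rational(1, 2)))))
Add(Function('k')(93), -26434) = Add(Add(-25, Mul(-5, Pow(93, Rational(1, 2)))), -26434) = Add(-26459, Mul(-5, Pow(93, Rational(1, 2))))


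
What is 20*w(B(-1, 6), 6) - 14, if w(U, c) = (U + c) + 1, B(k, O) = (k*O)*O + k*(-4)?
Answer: -514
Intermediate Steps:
B(k, O) = -4*k + k*O² (B(k, O) = (O*k)*O - 4*k = k*O² - 4*k = -4*k + k*O²)
w(U, c) = 1 + U + c
20*w(B(-1, 6), 6) - 14 = 20*(1 - (-4 + 6²) + 6) - 14 = 20*(1 - (-4 + 36) + 6) - 14 = 20*(1 - 1*32 + 6) - 14 = 20*(1 - 32 + 6) - 14 = 20*(-25) - 14 = -500 - 14 = -514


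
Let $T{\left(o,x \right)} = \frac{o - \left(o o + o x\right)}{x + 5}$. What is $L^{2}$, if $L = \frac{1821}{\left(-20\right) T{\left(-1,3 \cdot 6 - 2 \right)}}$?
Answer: $\frac{29844369}{1600} \approx 18653.0$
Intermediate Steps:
$T{\left(o,x \right)} = \frac{o - o^{2} - o x}{5 + x}$ ($T{\left(o,x \right)} = \frac{o - \left(o^{2} + o x\right)}{5 + x} = \frac{o - o^{2} - o x}{5 + x}$)
$L = - \frac{5463}{40}$ ($L = \frac{1821}{\left(-20\right) \left(- \frac{1 - -1 - \left(3 \cdot 6 - 2\right)}{5 + \left(3 \cdot 6 - 2\right)}\right)} = \frac{1821}{\left(-20\right) \left(- \frac{1 + 1 - \left(18 - 2\right)}{5 + \left(18 - 2\right)}\right)} = \frac{1821}{\left(-20\right) \left(- \frac{1 + 1 - 16}{5 + 16}\right)} = \frac{1821}{\left(-20\right) \left(- \frac{1 + 1 - 16}{21}\right)} = \frac{1821}{\left(-20\right) \left(\left(-1\right) \frac{1}{21} \left(-14\right)\right)} = \frac{1821}{\left(-20\right) \frac{2}{3}} = \frac{1821}{- \frac{40}{3}} = 1821 \left(- \frac{3}{40}\right) = - \frac{5463}{40} \approx -136.57$)
$L^{2} = \left(- \frac{5463}{40}\right)^{2} = \frac{29844369}{1600}$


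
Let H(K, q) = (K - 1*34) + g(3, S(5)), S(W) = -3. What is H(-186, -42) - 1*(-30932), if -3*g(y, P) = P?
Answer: 30713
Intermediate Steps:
g(y, P) = -P/3
H(K, q) = -33 + K (H(K, q) = (K - 1*34) - ⅓*(-3) = (K - 34) + 1 = (-34 + K) + 1 = -33 + K)
H(-186, -42) - 1*(-30932) = (-33 - 186) - 1*(-30932) = -219 + 30932 = 30713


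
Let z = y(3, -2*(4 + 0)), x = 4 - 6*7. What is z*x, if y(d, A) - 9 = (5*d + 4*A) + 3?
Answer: 190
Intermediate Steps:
x = -38 (x = 4 - 42 = -38)
y(d, A) = 12 + 4*A + 5*d (y(d, A) = 9 + ((5*d + 4*A) + 3) = 9 + ((4*A + 5*d) + 3) = 9 + (3 + 4*A + 5*d) = 12 + 4*A + 5*d)
z = -5 (z = 12 + 4*(-2*(4 + 0)) + 5*3 = 12 + 4*(-2*4) + 15 = 12 + 4*(-8) + 15 = 12 - 32 + 15 = -5)
z*x = -5*(-38) = 190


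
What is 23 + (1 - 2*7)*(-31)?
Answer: 426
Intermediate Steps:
23 + (1 - 2*7)*(-31) = 23 + (1 - 14)*(-31) = 23 - 13*(-31) = 23 + 403 = 426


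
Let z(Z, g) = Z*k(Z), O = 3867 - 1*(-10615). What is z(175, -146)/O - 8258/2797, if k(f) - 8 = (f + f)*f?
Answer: 14932333597/20253077 ≈ 737.29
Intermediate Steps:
O = 14482 (O = 3867 + 10615 = 14482)
k(f) = 8 + 2*f**2 (k(f) = 8 + (f + f)*f = 8 + (2*f)*f = 8 + 2*f**2)
z(Z, g) = Z*(8 + 2*Z**2)
z(175, -146)/O - 8258/2797 = (2*175*(4 + 175**2))/14482 - 8258/2797 = (2*175*(4 + 30625))*(1/14482) - 8258*1/2797 = (2*175*30629)*(1/14482) - 8258/2797 = 10720150*(1/14482) - 8258/2797 = 5360075/7241 - 8258/2797 = 14932333597/20253077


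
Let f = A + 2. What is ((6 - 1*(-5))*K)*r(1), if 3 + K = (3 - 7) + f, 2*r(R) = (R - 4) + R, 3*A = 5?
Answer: 110/3 ≈ 36.667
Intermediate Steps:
A = 5/3 (A = (1/3)*5 = 5/3 ≈ 1.6667)
f = 11/3 (f = 5/3 + 2 = 11/3 ≈ 3.6667)
r(R) = -2 + R (r(R) = ((R - 4) + R)/2 = ((-4 + R) + R)/2 = (-4 + 2*R)/2 = -2 + R)
K = -10/3 (K = -3 + ((3 - 7) + 11/3) = -3 + (-4 + 11/3) = -3 - 1/3 = -10/3 ≈ -3.3333)
((6 - 1*(-5))*K)*r(1) = ((6 - 1*(-5))*(-10/3))*(-2 + 1) = ((6 + 5)*(-10/3))*(-1) = (11*(-10/3))*(-1) = -110/3*(-1) = 110/3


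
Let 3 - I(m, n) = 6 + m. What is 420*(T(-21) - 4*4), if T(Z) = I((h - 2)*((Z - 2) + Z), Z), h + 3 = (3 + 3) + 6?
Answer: 121380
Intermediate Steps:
h = 9 (h = -3 + ((3 + 3) + 6) = -3 + (6 + 6) = -3 + 12 = 9)
I(m, n) = -3 - m (I(m, n) = 3 - (6 + m) = 3 + (-6 - m) = -3 - m)
T(Z) = 11 - 14*Z (T(Z) = -3 - (9 - 2)*((Z - 2) + Z) = -3 - 7*((-2 + Z) + Z) = -3 - 7*(-2 + 2*Z) = -3 - (-14 + 14*Z) = -3 + (14 - 14*Z) = 11 - 14*Z)
420*(T(-21) - 4*4) = 420*((11 - 14*(-21)) - 4*4) = 420*((11 + 294) - 16) = 420*(305 - 16) = 420*289 = 121380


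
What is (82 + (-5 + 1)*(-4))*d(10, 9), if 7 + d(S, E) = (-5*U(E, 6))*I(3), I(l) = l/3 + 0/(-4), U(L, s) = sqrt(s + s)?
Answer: -686 - 980*sqrt(3) ≈ -2383.4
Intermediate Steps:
U(L, s) = sqrt(2)*sqrt(s) (U(L, s) = sqrt(2*s) = sqrt(2)*sqrt(s))
I(l) = l/3 (I(l) = l*(1/3) + 0*(-1/4) = l/3 + 0 = l/3)
d(S, E) = -7 - 10*sqrt(3) (d(S, E) = -7 + (-5*sqrt(2)*sqrt(6))*((1/3)*3) = -7 - 10*sqrt(3)*1 = -7 - 10*sqrt(3))
(82 + (-5 + 1)*(-4))*d(10, 9) = (82 + (-5 + 1)*(-4))*(-7 - 10*sqrt(3)) = (82 - 4*(-4))*(-7 - 10*sqrt(3)) = (82 + 16)*(-7 - 10*sqrt(3)) = 98*(-7 - 10*sqrt(3)) = -686 - 980*sqrt(3)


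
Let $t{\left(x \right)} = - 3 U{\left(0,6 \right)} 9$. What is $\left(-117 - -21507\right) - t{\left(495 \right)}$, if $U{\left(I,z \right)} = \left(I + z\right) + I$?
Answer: $21552$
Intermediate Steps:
$U{\left(I,z \right)} = z + 2 I$
$t{\left(x \right)} = -162$ ($t{\left(x \right)} = - 3 \left(6 + 2 \cdot 0\right) 9 = - 3 \left(6 + 0\right) 9 = \left(-3\right) 6 \cdot 9 = \left(-18\right) 9 = -162$)
$\left(-117 - -21507\right) - t{\left(495 \right)} = \left(-117 - -21507\right) - -162 = \left(-117 + 21507\right) + 162 = 21390 + 162 = 21552$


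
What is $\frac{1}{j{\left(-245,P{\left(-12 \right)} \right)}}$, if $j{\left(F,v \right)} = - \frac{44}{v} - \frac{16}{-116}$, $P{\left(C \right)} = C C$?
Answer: $- \frac{1044}{175} \approx -5.9657$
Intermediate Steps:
$P{\left(C \right)} = C^{2}$
$j{\left(F,v \right)} = \frac{4}{29} - \frac{44}{v}$ ($j{\left(F,v \right)} = - \frac{44}{v} - - \frac{4}{29} = - \frac{44}{v} + \frac{4}{29} = \frac{4}{29} - \frac{44}{v}$)
$\frac{1}{j{\left(-245,P{\left(-12 \right)} \right)}} = \frac{1}{\frac{4}{29} - \frac{44}{\left(-12\right)^{2}}} = \frac{1}{\frac{4}{29} - \frac{44}{144}} = \frac{1}{\frac{4}{29} - \frac{11}{36}} = \frac{1}{- \frac{175}{1044}} = - \frac{1044}{175}$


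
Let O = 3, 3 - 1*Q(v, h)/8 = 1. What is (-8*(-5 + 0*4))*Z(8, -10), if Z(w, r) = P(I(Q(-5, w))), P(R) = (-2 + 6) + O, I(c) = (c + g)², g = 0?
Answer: 280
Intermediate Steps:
Q(v, h) = 16 (Q(v, h) = 24 - 8*1 = 24 - 8 = 16)
I(c) = c² (I(c) = (c + 0)² = c²)
P(R) = 7 (P(R) = (-2 + 6) + 3 = 4 + 3 = 7)
Z(w, r) = 7
(-8*(-5 + 0*4))*Z(8, -10) = -8*(-5 + 0*4)*7 = -8*(-5 + 0)*7 = -8*(-5)*7 = 40*7 = 280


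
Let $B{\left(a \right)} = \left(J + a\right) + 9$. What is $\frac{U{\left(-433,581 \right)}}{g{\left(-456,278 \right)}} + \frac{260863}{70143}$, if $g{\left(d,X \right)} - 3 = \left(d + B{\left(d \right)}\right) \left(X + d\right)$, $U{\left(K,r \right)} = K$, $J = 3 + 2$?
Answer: $\frac{41667796042}{11212148121} \approx 3.7163$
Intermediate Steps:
$J = 5$
$B{\left(a \right)} = 14 + a$ ($B{\left(a \right)} = \left(5 + a\right) + 9 = 14 + a$)
$g{\left(d,X \right)} = 3 + \left(14 + 2 d\right) \left(X + d\right)$ ($g{\left(d,X \right)} = 3 + \left(d + \left(14 + d\right)\right) \left(X + d\right) = 3 + \left(14 + 2 d\right) \left(X + d\right)$)
$\frac{U{\left(-433,581 \right)}}{g{\left(-456,278 \right)}} + \frac{260863}{70143} = - \frac{433}{3 + \left(-456\right)^{2} + 278 \left(-456\right) + 278 \left(14 - 456\right) - 456 \left(14 - 456\right)} + \frac{260863}{70143} = - \frac{433}{3 + 207936 - 126768 + 278 \left(-442\right) - -201552} + 260863 \cdot \frac{1}{70143} = - \frac{433}{3 + 207936 - 126768 - 122876 + 201552} + \frac{260863}{70143} = - \frac{433}{159847} + \frac{260863}{70143} = \frac{41667796042}{11212148121}$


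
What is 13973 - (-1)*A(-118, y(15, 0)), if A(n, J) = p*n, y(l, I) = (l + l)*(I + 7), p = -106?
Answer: 26481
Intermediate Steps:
y(l, I) = 2*l*(7 + I) (y(l, I) = (2*l)*(7 + I) = 2*l*(7 + I))
A(n, J) = -106*n
13973 - (-1)*A(-118, y(15, 0)) = 13973 - (-1)*(-106*(-118)) = 13973 - (-1)*12508 = 13973 - 1*(-12508) = 13973 + 12508 = 26481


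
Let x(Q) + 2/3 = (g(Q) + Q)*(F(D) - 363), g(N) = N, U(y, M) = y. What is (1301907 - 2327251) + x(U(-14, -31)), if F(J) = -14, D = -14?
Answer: -3044366/3 ≈ -1.0148e+6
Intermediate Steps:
x(Q) = -2/3 - 754*Q (x(Q) = -2/3 + (Q + Q)*(-14 - 363) = -2/3 + (2*Q)*(-377) = -2/3 - 754*Q)
(1301907 - 2327251) + x(U(-14, -31)) = (1301907 - 2327251) + (-2/3 - 754*(-14)) = -1025344 + (-2/3 + 10556) = -1025344 + 31666/3 = -3044366/3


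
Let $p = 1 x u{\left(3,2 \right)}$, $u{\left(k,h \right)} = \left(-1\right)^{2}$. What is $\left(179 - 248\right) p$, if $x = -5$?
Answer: $345$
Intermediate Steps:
$u{\left(k,h \right)} = 1$
$p = -5$ ($p = 1 \left(-5\right) 1 = \left(-5\right) 1 = -5$)
$\left(179 - 248\right) p = \left(179 - 248\right) \left(-5\right) = \left(-69\right) \left(-5\right) = 345$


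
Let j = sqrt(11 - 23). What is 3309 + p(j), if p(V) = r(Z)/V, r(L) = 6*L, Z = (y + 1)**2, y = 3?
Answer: 3309 - 16*I*sqrt(3) ≈ 3309.0 - 27.713*I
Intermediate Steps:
Z = 16 (Z = (3 + 1)**2 = 4**2 = 16)
j = 2*I*sqrt(3) (j = sqrt(-12) = 2*I*sqrt(3) ≈ 3.4641*I)
p(V) = 96/V (p(V) = (6*16)/V = 96/V)
3309 + p(j) = 3309 + 96/((2*I*sqrt(3))) = 3309 + 96*(-I*sqrt(3)/6) = 3309 - 16*I*sqrt(3)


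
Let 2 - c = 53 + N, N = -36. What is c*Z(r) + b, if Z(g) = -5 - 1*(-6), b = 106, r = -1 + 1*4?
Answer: 91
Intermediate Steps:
r = 3 (r = -1 + 4 = 3)
c = -15 (c = 2 - (53 - 36) = 2 - 1*17 = 2 - 17 = -15)
Z(g) = 1 (Z(g) = -5 + 6 = 1)
c*Z(r) + b = -15*1 + 106 = -15 + 106 = 91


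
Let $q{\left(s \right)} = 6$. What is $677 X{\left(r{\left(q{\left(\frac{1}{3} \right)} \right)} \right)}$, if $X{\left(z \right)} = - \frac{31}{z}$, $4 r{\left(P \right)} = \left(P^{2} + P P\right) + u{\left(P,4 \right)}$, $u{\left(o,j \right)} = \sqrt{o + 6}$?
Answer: $- \frac{503688}{431} + \frac{41974 \sqrt{3}}{1293} \approx -1112.4$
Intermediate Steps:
$u{\left(o,j \right)} = \sqrt{6 + o}$
$r{\left(P \right)} = \frac{P^{2}}{2} + \frac{\sqrt{6 + P}}{4}$ ($r{\left(P \right)} = \frac{\left(P^{2} + P P\right) + \sqrt{6 + P}}{4} = \frac{\left(P^{2} + P^{2}\right) + \sqrt{6 + P}}{4} = \frac{2 P^{2} + \sqrt{6 + P}}{4} = \frac{\sqrt{6 + P} + 2 P^{2}}{4} = \frac{P^{2}}{2} + \frac{\sqrt{6 + P}}{4}$)
$677 X{\left(r{\left(q{\left(\frac{1}{3} \right)} \right)} \right)} = 677 \left(- \frac{31}{\frac{6^{2}}{2} + \frac{\sqrt{6 + 6}}{4}}\right) = 677 \left(- \frac{31}{\frac{1}{2} \cdot 36 + \frac{\sqrt{12}}{4}}\right) = 677 \left(- \frac{31}{18 + \frac{2 \sqrt{3}}{4}}\right) = 677 \left(- \frac{31}{18 + \frac{\sqrt{3}}{2}}\right) = - \frac{20987}{18 + \frac{\sqrt{3}}{2}}$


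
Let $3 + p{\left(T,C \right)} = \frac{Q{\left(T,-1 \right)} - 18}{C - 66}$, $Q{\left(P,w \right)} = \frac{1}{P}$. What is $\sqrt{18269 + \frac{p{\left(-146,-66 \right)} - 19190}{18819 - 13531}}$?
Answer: $\frac{\sqrt{24496250151770673}}{1158072} \approx 135.15$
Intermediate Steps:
$p{\left(T,C \right)} = -3 + \frac{-18 + \frac{1}{T}}{-66 + C}$ ($p{\left(T,C \right)} = -3 + \frac{\frac{1}{T} - 18}{C - 66} = -3 + \frac{-18 + \frac{1}{T}}{-66 + C}$)
$\sqrt{18269 + \frac{p{\left(-146,-66 \right)} - 19190}{18819 - 13531}} = \sqrt{18269 + \frac{\frac{1 + 3 \left(-146\right) \left(60 - -66\right)}{\left(-146\right) \left(-66 - 66\right)} - 19190}{18819 - 13531}} = \sqrt{18269 + \frac{- \frac{1 + 3 \left(-146\right) \left(60 + 66\right)}{146 \left(-132\right)} - 19190}{5288}} = \sqrt{18269 + \left(\left(- \frac{1}{146}\right) \left(- \frac{1}{132}\right) \left(1 + 3 \left(-146\right) 126\right) - 19190\right) \frac{1}{5288}} = \sqrt{18269 + \left(\left(- \frac{1}{146}\right) \left(- \frac{1}{132}\right) \left(1 - 55188\right) - 19190\right) \frac{1}{5288}} = \sqrt{18269 + \left(\left(- \frac{1}{146}\right) \left(- \frac{1}{132}\right) \left(-55187\right) - 19190\right) \frac{1}{5288}} = \sqrt{18269 + \left(- \frac{5017}{1752} - 19190\right) \frac{1}{5288}} = \sqrt{18269 - \frac{33625897}{9264576}} = \sqrt{\frac{169220913047}{9264576}} = \frac{\sqrt{24496250151770673}}{1158072}$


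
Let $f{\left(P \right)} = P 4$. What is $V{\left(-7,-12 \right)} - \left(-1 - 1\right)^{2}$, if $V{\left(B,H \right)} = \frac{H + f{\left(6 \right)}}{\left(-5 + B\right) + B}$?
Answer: $- \frac{88}{19} \approx -4.6316$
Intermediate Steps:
$f{\left(P \right)} = 4 P$
$V{\left(B,H \right)} = \frac{24 + H}{-5 + 2 B}$ ($V{\left(B,H \right)} = \frac{H + 4 \cdot 6}{\left(-5 + B\right) + B} = \frac{H + 24}{-5 + 2 B} = \frac{24 + H}{-5 + 2 B}$)
$V{\left(-7,-12 \right)} - \left(-1 - 1\right)^{2} = \frac{24 - 12}{-5 + 2 \left(-7\right)} - \left(-1 - 1\right)^{2} = \frac{1}{-5 - 14} \cdot 12 - \left(-2\right)^{2} = \frac{1}{-19} \cdot 12 - 4 = \left(- \frac{1}{19}\right) 12 - 4 = - \frac{12}{19} - 4 = - \frac{88}{19}$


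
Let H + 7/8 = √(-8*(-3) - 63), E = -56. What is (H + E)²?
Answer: 204529/64 - 455*I*√39/4 ≈ 3195.8 - 710.37*I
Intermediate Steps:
H = -7/8 + I*√39 (H = -7/8 + √(-8*(-3) - 63) = -7/8 + √(24 - 63) = -7/8 + √(-39) = -7/8 + I*√39 ≈ -0.875 + 6.245*I)
(H + E)² = ((-7/8 + I*√39) - 56)² = (-455/8 + I*√39)²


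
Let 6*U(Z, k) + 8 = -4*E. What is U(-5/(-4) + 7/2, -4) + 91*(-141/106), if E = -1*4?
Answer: -38069/318 ≈ -119.71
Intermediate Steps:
E = -4
U(Z, k) = 4/3 (U(Z, k) = -4/3 + (-4*(-4))/6 = -4/3 + (1/6)*16 = -4/3 + 8/3 = 4/3)
U(-5/(-4) + 7/2, -4) + 91*(-141/106) = 4/3 + 91*(-141/106) = 4/3 - 12831/106 = -38069/318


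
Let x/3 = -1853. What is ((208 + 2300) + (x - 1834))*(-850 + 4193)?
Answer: -16330555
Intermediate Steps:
x = -5559 (x = 3*(-1853) = -5559)
((208 + 2300) + (x - 1834))*(-850 + 4193) = ((208 + 2300) + (-5559 - 1834))*(-850 + 4193) = (2508 - 7393)*3343 = -4885*3343 = -16330555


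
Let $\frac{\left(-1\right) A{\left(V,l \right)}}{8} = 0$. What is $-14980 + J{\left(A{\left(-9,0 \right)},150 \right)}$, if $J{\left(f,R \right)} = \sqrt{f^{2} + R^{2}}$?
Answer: $-14830$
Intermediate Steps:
$A{\left(V,l \right)} = 0$ ($A{\left(V,l \right)} = \left(-8\right) 0 = 0$)
$J{\left(f,R \right)} = \sqrt{R^{2} + f^{2}}$
$-14980 + J{\left(A{\left(-9,0 \right)},150 \right)} = -14980 + \sqrt{150^{2} + 0^{2}} = -14980 + \sqrt{22500 + 0} = -14980 + \sqrt{22500} = -14980 + 150 = -14830$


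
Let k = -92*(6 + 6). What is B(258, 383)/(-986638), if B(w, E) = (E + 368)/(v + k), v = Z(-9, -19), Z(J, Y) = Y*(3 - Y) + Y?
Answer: 751/1520409158 ≈ 4.9395e-7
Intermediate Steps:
Z(J, Y) = Y + Y*(3 - Y)
v = -437 (v = -19*(4 - 1*(-19)) = -19*(4 + 19) = -19*23 = -437)
k = -1104 (k = -92*12 = -23*48 = -1104)
B(w, E) = -16/67 - E/1541 (B(w, E) = (E + 368)/(-437 - 1104) = (368 + E)/(-1541) = (368 + E)*(-1/1541) = -16/67 - E/1541)
B(258, 383)/(-986638) = (-16/67 - 1/1541*383)/(-986638) = (-16/67 - 383/1541)*(-1/986638) = -751/1541*(-1/986638) = 751/1520409158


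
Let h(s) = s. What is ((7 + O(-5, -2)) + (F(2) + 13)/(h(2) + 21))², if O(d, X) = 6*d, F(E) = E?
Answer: 264196/529 ≈ 499.43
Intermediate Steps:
((7 + O(-5, -2)) + (F(2) + 13)/(h(2) + 21))² = ((7 + 6*(-5)) + (2 + 13)/(2 + 21))² = ((7 - 30) + 15/23)² = (-23 + 15*(1/23))² = (-23 + 15/23)² = (-514/23)² = 264196/529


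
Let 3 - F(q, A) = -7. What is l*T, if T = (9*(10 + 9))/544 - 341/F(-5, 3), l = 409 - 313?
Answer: -275691/85 ≈ -3243.4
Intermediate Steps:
F(q, A) = 10 (F(q, A) = 3 - 1*(-7) = 3 + 7 = 10)
l = 96
T = -91897/2720 (T = (9*(10 + 9))/544 - 341/10 = (9*19)*(1/544) - 341*⅒ = 171*(1/544) - 341/10 = 171/544 - 341/10 = -91897/2720 ≈ -33.786)
l*T = 96*(-91897/2720) = -275691/85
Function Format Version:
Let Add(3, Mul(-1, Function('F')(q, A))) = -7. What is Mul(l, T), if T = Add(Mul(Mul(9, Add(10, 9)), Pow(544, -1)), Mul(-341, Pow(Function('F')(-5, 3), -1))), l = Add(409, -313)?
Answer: Rational(-275691, 85) ≈ -3243.4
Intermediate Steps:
Function('F')(q, A) = 10 (Function('F')(q, A) = Add(3, Mul(-1, -7)) = Add(3, 7) = 10)
l = 96
T = Rational(-91897, 2720) (T = Add(Mul(Mul(9, Add(10, 9)), Pow(544, -1)), Mul(-341, Pow(10, -1))) = Add(Mul(Mul(9, 19), Rational(1, 544)), Mul(-341, Rational(1, 10))) = Add(Mul(171, Rational(1, 544)), Rational(-341, 10)) = Add(Rational(171, 544), Rational(-341, 10)) = Rational(-91897, 2720) ≈ -33.786)
Mul(l, T) = Mul(96, Rational(-91897, 2720)) = Rational(-275691, 85)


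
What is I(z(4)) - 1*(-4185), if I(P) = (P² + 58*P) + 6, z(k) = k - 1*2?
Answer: 4311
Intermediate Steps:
z(k) = -2 + k (z(k) = k - 2 = -2 + k)
I(P) = 6 + P² + 58*P
I(z(4)) - 1*(-4185) = (6 + (-2 + 4)² + 58*(-2 + 4)) - 1*(-4185) = (6 + 2² + 58*2) + 4185 = (6 + 4 + 116) + 4185 = 126 + 4185 = 4311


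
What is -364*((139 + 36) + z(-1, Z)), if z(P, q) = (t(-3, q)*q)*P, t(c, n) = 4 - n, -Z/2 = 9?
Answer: -207844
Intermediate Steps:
Z = -18 (Z = -2*9 = -18)
z(P, q) = P*q*(4 - q) (z(P, q) = ((4 - q)*q)*P = (q*(4 - q))*P = P*q*(4 - q))
-364*((139 + 36) + z(-1, Z)) = -364*((139 + 36) - 1*(-18)*(4 - 1*(-18))) = -364*(175 - 1*(-18)*(4 + 18)) = -364*(175 - 1*(-18)*22) = -364*(175 + 396) = -364*571 = -207844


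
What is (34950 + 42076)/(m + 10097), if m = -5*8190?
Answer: -77026/30853 ≈ -2.4965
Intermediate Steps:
m = -40950
(34950 + 42076)/(m + 10097) = (34950 + 42076)/(-40950 + 10097) = 77026/(-30853) = 77026*(-1/30853) = -77026/30853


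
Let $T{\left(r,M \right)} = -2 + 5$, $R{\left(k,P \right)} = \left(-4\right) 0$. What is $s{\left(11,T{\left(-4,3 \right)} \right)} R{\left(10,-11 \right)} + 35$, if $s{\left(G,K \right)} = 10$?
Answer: $35$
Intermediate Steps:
$R{\left(k,P \right)} = 0$
$T{\left(r,M \right)} = 3$
$s{\left(11,T{\left(-4,3 \right)} \right)} R{\left(10,-11 \right)} + 35 = 10 \cdot 0 + 35 = 0 + 35 = 35$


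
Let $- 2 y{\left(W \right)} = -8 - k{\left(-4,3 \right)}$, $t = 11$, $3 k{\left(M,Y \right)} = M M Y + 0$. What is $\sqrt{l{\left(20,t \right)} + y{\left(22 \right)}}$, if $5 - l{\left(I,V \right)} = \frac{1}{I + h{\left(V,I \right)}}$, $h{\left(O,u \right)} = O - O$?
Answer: $\frac{\sqrt{1695}}{10} \approx 4.117$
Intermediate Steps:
$k{\left(M,Y \right)} = \frac{Y M^{2}}{3}$ ($k{\left(M,Y \right)} = \frac{M M Y + 0}{3} = \frac{M^{2} Y + 0}{3} = \frac{Y M^{2} + 0}{3} = \frac{Y M^{2}}{3}$)
$h{\left(O,u \right)} = 0$
$y{\left(W \right)} = 12$ ($y{\left(W \right)} = - \frac{-8 - \frac{1}{3} \cdot 3 \left(-4\right)^{2}}{2} = - \frac{-8 - \frac{1}{3} \cdot 3 \cdot 16}{2} = - \frac{-8 - 16}{2} = \left(- \frac{1}{2}\right) \left(-24\right) = 12$)
$l{\left(I,V \right)} = 5 - \frac{1}{I}$ ($l{\left(I,V \right)} = 5 - \frac{1}{I + 0} = 5 - \frac{1}{I}$)
$\sqrt{l{\left(20,t \right)} + y{\left(22 \right)}} = \sqrt{\left(5 - \frac{1}{20}\right) + 12} = \sqrt{\frac{99}{20} + 12} = \sqrt{\frac{339}{20}} = \frac{\sqrt{1695}}{10}$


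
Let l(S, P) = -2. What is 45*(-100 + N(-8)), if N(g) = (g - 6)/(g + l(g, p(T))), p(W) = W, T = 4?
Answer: -4437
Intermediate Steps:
N(g) = (-6 + g)/(-2 + g) (N(g) = (g - 6)/(g - 2) = (-6 + g)/(-2 + g))
45*(-100 + N(-8)) = 45*(-100 + (-6 - 8)/(-2 - 8)) = 45*(-100 - 14/(-10)) = 45*(-100 - ⅒*(-14)) = 45*(-100 + 7/5) = 45*(-493/5) = -4437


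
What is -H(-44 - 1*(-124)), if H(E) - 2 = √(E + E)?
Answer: -2 - 4*√10 ≈ -14.649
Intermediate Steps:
H(E) = 2 + √2*√E (H(E) = 2 + √(E + E) = 2 + √(2*E) = 2 + √2*√E)
-H(-44 - 1*(-124)) = -(2 + √2*√(-44 - 1*(-124))) = -(2 + √2*√(-44 + 124)) = -(2 + √2*√80) = -(2 + √2*(4*√5)) = -(2 + 4*√10) = -2 - 4*√10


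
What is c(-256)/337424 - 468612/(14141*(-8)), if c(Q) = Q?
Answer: 2470187105/596439098 ≈ 4.1416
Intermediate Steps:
c(-256)/337424 - 468612/(14141*(-8)) = -256/337424 - 468612/(14141*(-8)) = -256*1/337424 - 468612/(-113128) = -16/21089 - 468612*(-1/113128) = -16/21089 + 117153/28282 = 2470187105/596439098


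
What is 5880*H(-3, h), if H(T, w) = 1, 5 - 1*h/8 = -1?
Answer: 5880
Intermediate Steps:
h = 48 (h = 40 - 8*(-1) = 40 + 8 = 48)
5880*H(-3, h) = 5880*1 = 5880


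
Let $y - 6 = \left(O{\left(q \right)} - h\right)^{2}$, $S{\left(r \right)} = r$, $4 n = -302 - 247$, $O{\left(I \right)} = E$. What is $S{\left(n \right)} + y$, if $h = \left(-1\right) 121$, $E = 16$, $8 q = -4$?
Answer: $\frac{74551}{4} \approx 18638.0$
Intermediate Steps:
$q = - \frac{1}{2}$ ($q = \frac{1}{8} \left(-4\right) = - \frac{1}{2} \approx -0.5$)
$O{\left(I \right)} = 16$
$h = -121$
$n = - \frac{549}{4}$ ($n = \frac{-302 - 247}{4} = \frac{1}{4} \left(-549\right) = - \frac{549}{4} \approx -137.25$)
$y = 18775$ ($y = 6 + \left(16 - -121\right)^{2} = 6 + \left(16 + 121\right)^{2} = 6 + 137^{2} = 6 + 18769 = 18775$)
$S{\left(n \right)} + y = - \frac{549}{4} + 18775 = \frac{74551}{4}$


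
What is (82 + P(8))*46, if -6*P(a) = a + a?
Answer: 10948/3 ≈ 3649.3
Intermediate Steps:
P(a) = -a/3 (P(a) = -(a + a)/6 = -a/3)
(82 + P(8))*46 = (82 - ⅓*8)*46 = (82 - 8/3)*46 = (238/3)*46 = 10948/3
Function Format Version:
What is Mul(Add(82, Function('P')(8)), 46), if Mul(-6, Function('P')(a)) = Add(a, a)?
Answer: Rational(10948, 3) ≈ 3649.3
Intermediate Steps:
Function('P')(a) = Mul(Rational(-1, 3), a) (Function('P')(a) = Mul(Rational(-1, 6), Add(a, a)) = Mul(Rational(-1, 6), Mul(2, a)) = Mul(Rational(-1, 3), a))
Mul(Add(82, Function('P')(8)), 46) = Mul(Add(82, Mul(Rational(-1, 3), 8)), 46) = Mul(Add(82, Rational(-8, 3)), 46) = Mul(Rational(238, 3), 46) = Rational(10948, 3)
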